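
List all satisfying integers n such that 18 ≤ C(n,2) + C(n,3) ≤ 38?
5, 6

Working:
C(4,2)+C(4,3)=10; C(5,2)+C(5,3)=20; C(6,2)+C(6,3)=35; C(7,2)+C(7,3)=56. So valid n = 5, 6.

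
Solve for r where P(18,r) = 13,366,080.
6

Reasoning: P(18,r) = 18·17·…·(18−r+1), a product of r factors. Multiplying down from 18: 18 = 18; 18·17 = 306; 18·17·16 = 4,896; 18·17·16·15 = 73,440; 18·17·16·15·14 = 1,028,160; 18·17·16·15·14·13 = 13,366,080 ✓ (6 factors). So r = 6.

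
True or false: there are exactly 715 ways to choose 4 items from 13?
C(13,4) = 715.
Final answer: True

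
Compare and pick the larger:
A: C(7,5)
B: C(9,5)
A=C(7,5)=21, B=C(9,5)=126.

Answer: B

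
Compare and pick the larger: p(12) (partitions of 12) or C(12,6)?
C(12,6)

Working:
Pentagonal recurrence p(n) = p(n−1) + p(n−2) − p(n−5) − p(n−7) + …: p(12) = p(11) + p(10) − p(7) − p(5) + p(0) = 56 + 42 − 15 − 7 + 1 = 77; C(12,6) = 924.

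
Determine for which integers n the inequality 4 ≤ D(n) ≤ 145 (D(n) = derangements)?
4, 5

Solution: Using D(n) = (n−1)[D(n−1) + D(n−2)] with D(1)=0, D(2)=1: D(3)=2; D(4)=9; D(5)=44; D(6)=265. So valid n = 4, 5.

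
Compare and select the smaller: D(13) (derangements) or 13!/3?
13!/3

Reasoning: D(13) = (13-1)·[D(12) + D(11)] = 12·[176,214,841 + 14,684,570] = 2,290,792,932; 13!/3 = 6,227,020,800/3 = 2,075,673,600.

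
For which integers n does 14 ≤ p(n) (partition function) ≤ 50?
7, 8, 9, 10

Working:
Tabulating p(n) via p(n) = p(n−1) + p(n−2) − p(n−5) − p(n−7) + …: p(6)=11; p(7)=15; p(8)=22; p(9)=30; p(10)=42; p(11)=56. So valid n = 7, 8, 9, 10.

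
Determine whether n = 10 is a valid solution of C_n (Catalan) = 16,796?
Yes

Solution: C_10 = C(20,10)/(10+1) = 184,756/11 = 16,796, which equals 16,796.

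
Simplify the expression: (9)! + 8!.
403,200

Reasoning: (9)! + 8! = (9)·8! + 8! = (9+1)·8! = 10·8! = 403,200.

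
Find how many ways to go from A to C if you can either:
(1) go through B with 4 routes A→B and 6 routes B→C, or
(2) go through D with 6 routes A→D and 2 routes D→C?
36

Route via B: 4×6=24. Route via D: 6×2=12. Total: 36.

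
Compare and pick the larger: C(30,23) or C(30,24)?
C(30,23)

Working:
C(30,23)=2,035,800, C(30,24)=593,775.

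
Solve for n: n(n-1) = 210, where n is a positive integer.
15

Reasoning: n² − n − 210 = 0, so n = (1 ± √(1 + 4·210))/2 = (1 ± √841)/2 = (1 ± 29)/2, i.e. n = 15 or n = -14. Taking the positive root, n = 15 (check: 15×14 = 210).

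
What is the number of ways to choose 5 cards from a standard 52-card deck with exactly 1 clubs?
1,069,263

Working:
13 clubs and 39 non-clubs: C(13,1) × C(39,4) = 13 × 82251 = 1,069,263.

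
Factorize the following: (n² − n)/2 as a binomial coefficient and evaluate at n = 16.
C(n,2); C(16,2) = 120

Explanation: (n² − n)/2 = n(n−1)/2 = C(n,2). At n = 16: C(16,2) = 120.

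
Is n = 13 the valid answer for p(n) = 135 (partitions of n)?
No

Reasoning: Pentagonal recurrence p(n) = p(n−1) + p(n−2) − p(n−5) − p(n−7) + …: p(13) = p(12) + p(11) − p(8) − p(6) + p(1) = 77 + 56 − 22 − 11 + 1 = 101, which does not equal 135.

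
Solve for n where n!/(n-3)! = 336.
8

Explanation: n!/(n-3)! = n×(n-1)×(n-2), a product of 3 consecutive integers ≈ (n−1)^3. 336^(1/3) + 1 ≈ 8.0; check n = 8: 8×7×6 = 336 ✓. So n = 8.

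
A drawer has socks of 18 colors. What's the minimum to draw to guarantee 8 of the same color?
127

Solution: Worst case: 7 of each = 126. One more: 127.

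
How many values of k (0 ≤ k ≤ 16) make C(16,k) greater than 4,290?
Row 16 is unimodal and symmetric about k=16/2. C(16,4)=1,820 ≤ 4,290; C(16,5)=4,368 > 4,290; by symmetry C(16,k) > 4,290 for k = 5..11. That's 11 - 5 + 1 = 7 values.

Answer: 7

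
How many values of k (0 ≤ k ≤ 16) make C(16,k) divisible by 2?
15

Working:
Checking C(16,k) mod 2 for k = 0..16: divisible at k = 1, 2, 3, 4, 5, 6, 7, 8, 9, 10, 11, 12, 13, 14, 15. That's 15 values.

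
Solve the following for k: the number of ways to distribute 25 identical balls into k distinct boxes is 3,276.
4

Explanation: Stars and bars: the count is C(25+k−1, k−1), increasing in k. k=2: C(26,1) = 26, k=3: C(27,2) = 351, k=4: C(28,3) = 3,276 ✓. So k = 4.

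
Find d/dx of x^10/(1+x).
Quotient rule: [10x^{9}(1+x) - x^10]/(1+x)².
Final answer: (10x^9(1+x) - x^10)/(1+x)²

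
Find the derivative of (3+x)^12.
12(3+x)^11

Using the power rule: d/dx (3+x)^12 = 12(3+x)^{11}.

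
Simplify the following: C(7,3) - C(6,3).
15

C(7,3) - C(6,3) = C(6,2) = 15.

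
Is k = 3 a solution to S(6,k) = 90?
Yes

S(6,3) = 3·S(5,3) + S(5,2) = 3·25 + 15 = 90, which equals 90.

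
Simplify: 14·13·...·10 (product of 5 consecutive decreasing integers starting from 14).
240,240

This is P(14,5) = 14!/(9)! = 240,240.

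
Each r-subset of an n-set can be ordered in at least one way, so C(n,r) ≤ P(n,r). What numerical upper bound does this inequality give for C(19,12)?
24,135,932,620,800

Working:
P(19,12) = 19·18·17·16·15·14·13·12·11·10·9·8 = 24,135,932,620,800, so C(19,12) ≤ 24,135,932,620,800. (The bound is loose by a factor of 12! = 479,001,600: C(19,12) = 24,135,932,620,800/479,001,600 = 50,388.)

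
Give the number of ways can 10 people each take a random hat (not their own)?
1,334,961

Using D(n) = (n-1)[D(n-1) + D(n-2)]:
D(10) = (10-1) × [D(9) + D(8)]
      = 9 × [133496 + 14833]
      = 9 × 148329
      = 1,334,961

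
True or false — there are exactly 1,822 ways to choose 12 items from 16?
False

Reasoning: C(16,12) = 1,820 ≠ 1822.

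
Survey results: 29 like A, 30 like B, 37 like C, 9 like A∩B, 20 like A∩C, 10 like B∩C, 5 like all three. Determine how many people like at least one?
|A∪B∪C| = 29+30+37-9-20-10+5 = 62.
Final answer: 62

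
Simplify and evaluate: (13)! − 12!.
(13)! − 12! = (13)·12! − 12! = (13−1)·12! = 12·12! = 5,748,019,200.

Answer: 5,748,019,200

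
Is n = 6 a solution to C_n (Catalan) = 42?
C_6 = C(12,6)/(6+1) = 924/7 = 132, which does not equal 42.
Final answer: No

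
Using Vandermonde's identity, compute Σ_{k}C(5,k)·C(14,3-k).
969

Working:
= C(5+14,3) = C(19,3) = 969.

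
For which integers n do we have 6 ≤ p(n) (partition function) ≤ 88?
5, 6, 7, 8, 9, 10, 11, 12
Tabulating p(n) via p(n) = p(n−1) + p(n−2) − p(n−5) − p(n−7) + …: p(4)=5; p(5)=7; p(6)=11; p(7)=15; p(8)=22; p(9)=30; p(10)=42; p(11)=56; p(12)=77; p(13)=101. So valid n = 5, 6, 7, 8, 9, 10, 11, 12.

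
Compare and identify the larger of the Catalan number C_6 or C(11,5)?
C(11,5)

Reasoning: C_6 = C(12,6)/(6+1) = 924/7 = 132; C(11,5) = 462.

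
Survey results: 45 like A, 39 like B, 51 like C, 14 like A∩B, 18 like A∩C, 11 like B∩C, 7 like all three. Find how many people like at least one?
99

Explanation: |A∪B∪C| = 45+39+51-14-18-11+7 = 99.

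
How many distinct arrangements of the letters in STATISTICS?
50,400

Explanation: Word has 10 letters (S=3, T=3, A=1, I=2, C=1). Arrangements: 10!/Π(k!) = 50,400.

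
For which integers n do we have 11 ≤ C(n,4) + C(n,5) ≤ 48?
6
C(5,4)+C(5,5)=6; C(6,4)+C(6,5)=21; C(7,4)+C(7,5)=56. So valid n = 6.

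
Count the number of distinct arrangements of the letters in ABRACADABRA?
83,160

Reasoning: Word has 11 letters (A=5, B=2, R=2, C=1, D=1). Arrangements: 11!/Π(k!) = 83,160.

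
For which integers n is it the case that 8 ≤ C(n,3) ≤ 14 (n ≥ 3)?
5

C(4,3)=4; C(5,3)=10; C(6,3)=20. So valid n = 5.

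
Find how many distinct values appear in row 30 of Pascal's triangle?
16

Row 30 has entries C(30,0)..C(30,30); by symmetry C(30,k)=C(30,30-k), giving 16 distinct values.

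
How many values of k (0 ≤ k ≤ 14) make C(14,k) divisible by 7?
12
Checking C(14,k) mod 7 for k = 0..14: divisible at k = 1, 2, 3, 4, 5, 6, 8, 9, 10, 11, 12, 13. That's 12 values.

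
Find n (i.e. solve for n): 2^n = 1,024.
2^10 = 1,024, so n = 10.
Final answer: 10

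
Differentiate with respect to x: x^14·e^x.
(14x^13 + x^14)e^x

Working:
Product rule: d/dx[x^14]·e^x + x^14·d/dx[e^x] = 14x^{13}e^x + x^14e^x.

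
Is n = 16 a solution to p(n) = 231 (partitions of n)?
Yes

Reasoning: Pentagonal recurrence p(n) = p(n−1) + p(n−2) − p(n−5) − p(n−7) + …: p(16) = p(15) + p(14) − p(11) − p(9) + p(4) + p(1) = 176 + 135 − 56 − 30 + 5 + 1 = 231, which equals 231.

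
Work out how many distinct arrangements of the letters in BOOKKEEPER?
Word has 10 letters (B=1, O=2, K=2, E=3, P=1, R=1). Arrangements: 10!/Π(k!) = 151,200.
Final answer: 151,200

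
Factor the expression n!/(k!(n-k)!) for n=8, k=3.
This is the binomial coefficient C(8,3) = 56.

Answer: C(8,3) = 56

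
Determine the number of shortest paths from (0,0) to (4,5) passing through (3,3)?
To (3,3): C(6,3)=20. From there: C(3,1)=3. Total: 60.
Final answer: 60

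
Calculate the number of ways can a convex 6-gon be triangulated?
Using the Catalan number formula: C_n = C(2n, n) / (n+1)
C_4 = C(8, 4) / (4+1)
     = 70 / 5
     = 14
Final answer: 14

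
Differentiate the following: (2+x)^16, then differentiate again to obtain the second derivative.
First derivative: 16(2+x)^{15}. Second derivative: 16·15·(2+x)^{14} = 240(2+x)^{14}.

Answer: 240(2+x)^14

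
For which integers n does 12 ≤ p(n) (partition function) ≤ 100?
7, 8, 9, 10, 11, 12

Solution: Tabulating p(n) via p(n) = p(n−1) + p(n−2) − p(n−5) − p(n−7) + …: p(6)=11; p(7)=15; p(8)=22; p(9)=30; p(10)=42; p(11)=56; p(12)=77; p(13)=101. So valid n = 7, 8, 9, 10, 11, 12.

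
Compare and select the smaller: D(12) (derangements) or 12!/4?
D(12) = (12-1)·[D(11) + D(10)] = 11·[14,684,570 + 1,334,961] = 176,214,841; 12!/4 = 479,001,600/4 = 119,750,400.

Answer: 12!/4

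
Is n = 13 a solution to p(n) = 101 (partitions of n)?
Yes
Pentagonal recurrence p(n) = p(n−1) + p(n−2) − p(n−5) − p(n−7) + …: p(13) = p(12) + p(11) − p(8) − p(6) + p(1) = 77 + 56 − 22 − 11 + 1 = 101, which equals 101.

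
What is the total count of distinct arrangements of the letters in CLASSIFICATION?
1,816,214,400

Reasoning: Word has 14 letters (C=2, L=1, A=2, S=2, I=3, F=1, T=1, O=1, N=1). Arrangements: 14!/Π(k!) = 1,816,214,400.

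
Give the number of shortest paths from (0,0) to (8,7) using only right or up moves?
6,435

Choose 8 rights from 15 moves: C(15,8) = 6,435.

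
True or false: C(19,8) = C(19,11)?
C(19,8) = C(19,19-8) by the symmetry property; both equal 75,582.
Final answer: True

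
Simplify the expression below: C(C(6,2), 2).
105

Solution: C(6,2) = 15, then C(15, 2) = 105.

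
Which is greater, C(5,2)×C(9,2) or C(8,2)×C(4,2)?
C(5,2)×C(9,2)

Solution: C(5,2)×C(9,2)=360, C(8,2)×C(4,2)=168.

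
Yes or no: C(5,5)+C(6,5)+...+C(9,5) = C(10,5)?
Hockey stick identity gives Σ = C(10,6) = 210; RHS C(10,5) = 252.
Final answer: No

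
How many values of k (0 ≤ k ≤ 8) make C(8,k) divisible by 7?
Checking C(8,k) mod 7 for k = 0..8: divisible at k = 2, 3, 4, 5, 6. That's 5 values.

Answer: 5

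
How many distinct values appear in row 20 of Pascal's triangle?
11
Row 20 has entries C(20,0)..C(20,20); by symmetry C(20,k)=C(20,20-k), giving 11 distinct values.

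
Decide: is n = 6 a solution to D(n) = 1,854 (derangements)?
D(6) = (6-1)·[D(5) + D(4)] = 5·[44 + 9] = 265, which does not equal 1,854.
Final answer: No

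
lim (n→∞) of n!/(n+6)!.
n!/(n+6)! = 1/[(n+1)(n+2)···(n+6)] → 0 as n → ∞.

Answer: 0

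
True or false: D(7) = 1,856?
Derangements of 7 elements: D(7) = (7-1)·[D(6) + D(5)] = 6·[265 + 44] = 1,854.

Answer: False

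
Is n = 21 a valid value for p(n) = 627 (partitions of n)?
No

Reasoning: Pentagonal recurrence p(n) = p(n−1) + p(n−2) − p(n−5) − p(n−7) + …: p(21) = p(20) + p(19) − p(16) − p(14) + p(9) + p(6) = 627 + 490 − 231 − 135 + 30 + 11 = 792, which does not equal 627.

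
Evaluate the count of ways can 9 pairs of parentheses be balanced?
Using the Catalan number formula: C_n = C(2n, n) / (n+1)
C_9 = C(18, 9) / (9+1)
     = 48620 / 10
     = 4,862

Answer: 4,862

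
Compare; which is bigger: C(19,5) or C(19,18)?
C(19,5)

Reasoning: C(19,5)=11,628, C(19,18)=19.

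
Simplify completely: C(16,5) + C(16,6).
12,376

Working:
By Pascal's identity: C(17,6) = 12,376.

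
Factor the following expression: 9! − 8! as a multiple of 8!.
8 × 8! = 322,560

Solution: 9! − 8! = 9·8! − 8! = (9 − 1)·8! = 8 × 8! = 322,560.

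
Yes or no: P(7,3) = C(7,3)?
No
P(7,3) = 210 but C(7,3) = 35; they differ by a factor of 3! = 6, so the statement does not hold.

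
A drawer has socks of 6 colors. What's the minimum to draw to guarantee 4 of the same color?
Worst case: 3 of each = 18. One more: 19.

Answer: 19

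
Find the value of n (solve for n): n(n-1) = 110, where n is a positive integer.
n² − n − 110 = 0, so n = (1 ± √(1 + 4·110))/2 = (1 ± √441)/2 = (1 ± 21)/2, i.e. n = 11 or n = -10. Taking the positive root, n = 11 (check: 11×10 = 110).

Answer: 11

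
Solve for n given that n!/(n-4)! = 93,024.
19

Reasoning: n!/(n-4)! = n×(n-1)×(n-2)×(n-3), a product of 4 consecutive integers ≈ (n−1.5)^4. 93,024^(1/4) + 1.5 ≈ 19.0; check n = 19: 19×18×17×16 = 93,024 ✓. So n = 19.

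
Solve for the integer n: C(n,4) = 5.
C(n,4) = n(n−1)(n−2)(n−3)/4! is increasing in n, and n(n−1)(n−2)(n−3) = 4!·5 = 120 ≈ (n−1.5)^4 gives n ≈ 4.8. Check: C(4,4) = 1, C(5,4) = 5 ✓. So n = 5.

Answer: 5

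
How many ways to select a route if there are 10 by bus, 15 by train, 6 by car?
31
By the addition principle: 10 + 15 + 6 = 31.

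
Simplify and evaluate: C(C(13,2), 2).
3,003

Working:
C(13,2) = 78, then C(78, 2) = 3,003.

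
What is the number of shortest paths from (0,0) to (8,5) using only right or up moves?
1,287

Reasoning: Choose 8 rights from 13 moves: C(13,8) = 1,287.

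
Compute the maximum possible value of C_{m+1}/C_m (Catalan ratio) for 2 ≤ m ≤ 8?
17/5

Working:
C_{m+1}/C_m = 2(2m+1)/(m+2), which increases with m. Maximum at m = 8: 2·17/10 = 17/5.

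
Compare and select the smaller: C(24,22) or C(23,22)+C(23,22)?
C(23,22)+C(23,22)

Solution: C(24,22)=276; C(23,22)+C(23,22)=23+23=46.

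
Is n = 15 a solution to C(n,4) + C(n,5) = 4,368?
Yes

Reasoning: C(15,4) + C(15,5) = 1,365 + 3,003 = 4,368, which equals 4,368.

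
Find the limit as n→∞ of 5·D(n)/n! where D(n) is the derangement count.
5/e
D(n)/n! → 1/e, so 5·D(n)/n! → 5/e.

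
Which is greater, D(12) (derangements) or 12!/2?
12!/2
D(12) = (12-1)·[D(11) + D(10)] = 11·[14,684,570 + 1,334,961] = 176,214,841; 12!/2 = 479,001,600/2 = 239,500,800.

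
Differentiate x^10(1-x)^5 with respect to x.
10x^9(1-x)^5 - 5x^10(1-x)^4

Product rule: 10x^{9}(1-x)^{5} + x^10·(-5)(1-x)^{4}.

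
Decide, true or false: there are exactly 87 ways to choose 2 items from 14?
C(14,2) = 91 ≠ 87.
Final answer: False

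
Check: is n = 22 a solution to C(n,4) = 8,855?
No

Reasoning: C(22,4) = 22·21·20·19/4! = 175,560/24 = 7,315, which does not equal 8,855.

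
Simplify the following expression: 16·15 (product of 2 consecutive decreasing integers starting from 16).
240

Reasoning: This is P(16,2) = 16!/(14)! = 240.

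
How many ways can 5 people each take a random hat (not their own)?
Using D(n) = (n-1)[D(n-1) + D(n-2)]:
D(5) = (5-1) × [D(4) + D(3)]
      = 4 × [9 + 2]
      = 4 × 11
      = 44
Final answer: 44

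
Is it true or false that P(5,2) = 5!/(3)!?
Permutation formula P(n,k) = n!/(n-k)!: 5!/3! = 120/6 = 20 = P(5,2). The statement holds.
Final answer: True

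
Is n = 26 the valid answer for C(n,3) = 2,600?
C(26,3) = 26·25·24/3! = 15,600/6 = 2,600, which equals 2,600.
Final answer: Yes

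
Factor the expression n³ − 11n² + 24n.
n(n − 3)(n − 8)

Explanation: n³ − 11n² + 24n = n(n² − 11n + 24) = n(n − 3)(n − 8).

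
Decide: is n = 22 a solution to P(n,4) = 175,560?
Yes

Reasoning: P(22,4) = 22·21·20·19 = 175,560, which equals 175,560.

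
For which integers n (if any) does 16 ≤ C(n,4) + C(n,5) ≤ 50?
6

Reasoning: C(5,4)+C(5,5)=6; C(6,4)+C(6,5)=21; C(7,4)+C(7,5)=56. So valid n = 6.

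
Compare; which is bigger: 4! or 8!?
8!

Working:
4!=24, 8!=40,320. 8! > 4!.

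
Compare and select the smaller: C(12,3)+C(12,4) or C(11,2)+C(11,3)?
C(11,2)+C(11,3)

Explanation: First=715, Second=220.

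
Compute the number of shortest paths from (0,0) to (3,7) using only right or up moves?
Choose 3 rights from 10 moves: C(10,3) = 120.

Answer: 120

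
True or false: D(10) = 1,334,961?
Derangements of 10 elements: D(10) = (10-1)·[D(9) + D(8)] = 9·[133,496 + 14,833] = 1,334,961.

Answer: True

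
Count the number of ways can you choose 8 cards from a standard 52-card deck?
752,538,150

Working:
C(52,8) = 752,538,150.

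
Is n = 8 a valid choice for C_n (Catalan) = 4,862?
C_8 = C(16,8)/(8+1) = 12,870/9 = 1,430, which does not equal 4,862.
Final answer: No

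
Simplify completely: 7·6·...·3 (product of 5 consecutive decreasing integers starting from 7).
2,520

Reasoning: This is P(7,5) = 7!/(2)! = 2,520.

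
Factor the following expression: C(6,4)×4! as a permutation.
P(6,4)

Explanation: C(6,4)×4! = [6!/(4!(2)!)]×4! = 6!/(2)! = P(6,4) = 360.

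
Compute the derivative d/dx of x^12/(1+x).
(12x^11(1+x) - x^12)/(1+x)²

Working:
Quotient rule: [12x^{11}(1+x) - x^12]/(1+x)².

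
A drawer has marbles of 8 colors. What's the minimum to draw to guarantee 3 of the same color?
17

Reasoning: Worst case: 2 of each = 16. One more: 17.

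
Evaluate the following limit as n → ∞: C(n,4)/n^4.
1/24

Solution: C(n,4) ≈ n^4/4! for large n. Limit = 1/4! = 1/24.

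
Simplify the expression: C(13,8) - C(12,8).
792
C(13,8) - C(12,8) = C(12,7) = 792.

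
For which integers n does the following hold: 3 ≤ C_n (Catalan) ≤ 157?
C_2=2; C_3=5; C_4=14; C_5=42; C_6=132; C_7=429. So valid n = 3, 4, 5, 6.

Answer: 3, 4, 5, 6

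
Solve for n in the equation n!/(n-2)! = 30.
6

n!/(n-2)! = n×(n-1), a product of 2 consecutive integers ≈ (n−0.5)^2. 30^(1/2) + 0.5 ≈ 6.0; check n = 6: 6×5 = 30 ✓. So n = 6.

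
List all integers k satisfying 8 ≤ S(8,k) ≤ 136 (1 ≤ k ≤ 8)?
2, 7

Solution: S(8,1)=1; S(8,2)=127; S(8,3)=966; S(8,4)=1,701; S(8,5)=1,050; S(8,6)=266; S(8,7)=28; S(8,8)=1. So valid k = 2, 7.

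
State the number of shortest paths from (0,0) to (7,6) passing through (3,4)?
To (3,4): C(7,3)=35. From there: C(6,4)=15. Total: 525.

Answer: 525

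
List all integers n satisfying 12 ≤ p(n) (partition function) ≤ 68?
7, 8, 9, 10, 11

Working:
Tabulating p(n) via p(n) = p(n−1) + p(n−2) − p(n−5) − p(n−7) + …: p(6)=11; p(7)=15; p(8)=22; p(9)=30; p(10)=42; p(11)=56; p(12)=77. So valid n = 7, 8, 9, 10, 11.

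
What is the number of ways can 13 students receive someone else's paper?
2,290,792,932

Reasoning: Using D(n) = (n-1)[D(n-1) + D(n-2)]:
D(13) = (13-1) × [D(12) + D(11)]
      = 12 × [176214841 + 14684570]
      = 12 × 190899411
      = 2,290,792,932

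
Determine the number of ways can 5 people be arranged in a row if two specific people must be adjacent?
Treat pair as unit: (5-1)! arrangements × 2 internal orders = 48.
Final answer: 48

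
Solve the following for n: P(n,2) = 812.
29

Explanation: P(n,2) = n(n−1) is increasing in n; n(n−1) ≈ (n−0.5)^2 = 812 gives n ≈ 29.0. Check: P(27,2) = 702, P(28,2) = 756, P(29,2) = 812 ✓. So n = 29.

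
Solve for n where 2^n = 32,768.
15

Explanation: 32,768 = 1,024 × 32 = 2^10 × 2^5 = 2^15, so n = 15.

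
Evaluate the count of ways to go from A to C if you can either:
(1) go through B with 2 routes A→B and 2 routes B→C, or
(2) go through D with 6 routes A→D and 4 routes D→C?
28
Route via B: 2×2=4. Route via D: 6×4=24. Total: 28.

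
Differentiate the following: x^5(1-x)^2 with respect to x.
Product rule: 5x^{4}(1-x)^{2} + x^5·(-2)(1-x)^{1}.
Final answer: 5x^4(1-x)^2 - 2x^5(1-x)^1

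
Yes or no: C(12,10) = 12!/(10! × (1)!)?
The correct denominator is 10!×2!, giving C(12,10) = 66; the stated RHS is 12!/(10!×1!) = 132 ≠ 66, so the statement does not hold.
Final answer: No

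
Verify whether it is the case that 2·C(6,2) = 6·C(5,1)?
True

Explanation: Absorption identity k·C(n,k) = n·C(n-1,k-1). LHS = 2·15 = 30; RHS = 6·5 = 30.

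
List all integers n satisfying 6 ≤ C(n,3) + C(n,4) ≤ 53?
5, 6

Solution: C(4,3)+C(4,4)=5; C(5,3)+C(5,4)=15; C(6,3)+C(6,4)=35; C(7,3)+C(7,4)=70. So valid n = 5, 6.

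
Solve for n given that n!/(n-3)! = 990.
n!/(n-3)! = n×(n-1)×(n-2), a product of 3 consecutive integers ≈ (n−1)^3. 990^(1/3) + 1 ≈ 11.0; check n = 11: 11×10×9 = 990 ✓. So n = 11.

Answer: 11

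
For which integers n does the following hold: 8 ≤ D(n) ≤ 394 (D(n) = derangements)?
4, 5, 6

Solution: Using D(n) = (n−1)[D(n−1) + D(n−2)] with D(1)=0, D(2)=1: D(3)=2; D(4)=9; D(5)=44; D(6)=265; D(7)=1,854. So valid n = 4, 5, 6.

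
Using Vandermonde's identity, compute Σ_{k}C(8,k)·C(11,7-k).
50,388

Reasoning: = C(8+11,7) = C(19,7) = 50,388.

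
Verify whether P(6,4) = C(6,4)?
False

Explanation: P(6,4) = 360 but C(6,4) = 15; they differ by a factor of 4! = 24, so the statement does not hold.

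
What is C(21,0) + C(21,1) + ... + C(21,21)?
2,097,152

Solution: Sum of binomial coefficients = 2^21 = 2,097,152.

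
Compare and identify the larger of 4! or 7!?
4!=24, 7!=5,040. 7! > 4!.

Answer: 7!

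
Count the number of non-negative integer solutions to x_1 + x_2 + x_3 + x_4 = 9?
220

Explanation: C(9+4-1, 4-1) = 220.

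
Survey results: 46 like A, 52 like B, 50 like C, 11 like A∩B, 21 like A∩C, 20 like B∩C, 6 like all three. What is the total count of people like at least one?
|A∪B∪C| = 46+52+50-11-21-20+6 = 102.

Answer: 102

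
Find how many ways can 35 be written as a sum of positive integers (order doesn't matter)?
14,883
Pentagonal recurrence p(n) = p(n−1) + p(n−2) − p(n−5) − p(n−7) + …: p(35) = p(34) + p(33) − p(30) − p(28) + p(23) + p(20) − p(13) − p(9) + p(0) = 12,310 + 10,143 − 5,604 − 3,718 + 1,255 + 627 − 101 − 30 + 1 = 14,883.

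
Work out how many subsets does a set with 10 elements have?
1,024

Solution: Each element can be included or excluded: 2^10 = 1,024.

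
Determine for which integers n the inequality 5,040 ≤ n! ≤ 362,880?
7, 8, 9

Solution: n! is strictly increasing; 7! = 5,040 and 9! = 362,880, so valid n = 7, 8, 9.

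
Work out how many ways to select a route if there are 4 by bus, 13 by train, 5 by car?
22

Solution: By the addition principle: 4 + 13 + 5 = 22.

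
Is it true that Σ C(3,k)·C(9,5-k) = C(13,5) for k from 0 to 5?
False

Working:
Vandermonde's identity gives C(12,5) = 792; RHS C(13,5) = 1,287.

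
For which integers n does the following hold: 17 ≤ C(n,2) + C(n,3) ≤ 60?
C(4,2)+C(4,3)=10; C(5,2)+C(5,3)=20; C(6,2)+C(6,3)=35; C(7,2)+C(7,3)=56; C(8,2)+C(8,3)=84. So valid n = 5, 6, 7.
Final answer: 5, 6, 7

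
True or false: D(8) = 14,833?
Derangements of 8 elements: D(8) = (8-1)·[D(7) + D(6)] = 7·[1,854 + 265] = 14,833.
Final answer: True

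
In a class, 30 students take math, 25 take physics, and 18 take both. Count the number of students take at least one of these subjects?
37

Explanation: |A∪B| = |A|+|B|-|A∩B| = 30+25-18 = 37.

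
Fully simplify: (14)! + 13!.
93,405,312,000

Working:
(14)! + 13! = (14)·13! + 13! = (14+1)·13! = 15·13! = 93,405,312,000.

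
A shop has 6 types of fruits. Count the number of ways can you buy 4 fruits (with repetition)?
Stars and bars: C(4+6-1, 4) = C(9, 4) = 126.
Final answer: 126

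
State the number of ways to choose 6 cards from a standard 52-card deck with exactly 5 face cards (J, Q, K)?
31,680
12 face cards and 40 non-face cards: C(12,5) × C(40,1) = 792 × 40 = 31,680.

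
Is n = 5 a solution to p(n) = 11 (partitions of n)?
No

Explanation: Pentagonal recurrence p(n) = p(n−1) + p(n−2) − p(n−5) − p(n−7) + …: p(5) = p(4) + p(3) − p(0) = 5 + 3 − 1 = 7, which does not equal 11.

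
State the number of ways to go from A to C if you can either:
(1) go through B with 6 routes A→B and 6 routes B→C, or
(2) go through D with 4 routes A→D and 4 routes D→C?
52

Reasoning: Route via B: 6×6=36. Route via D: 4×4=16. Total: 52.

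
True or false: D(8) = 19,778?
False

Working:
Derangements of 8 elements: D(8) = (8-1)·[D(7) + D(6)] = 7·[1,854 + 265] = 14,833.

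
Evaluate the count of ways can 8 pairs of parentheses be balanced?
1,430

Reasoning: Using the Catalan number formula: C_n = C(2n, n) / (n+1)
C_8 = C(16, 8) / (8+1)
     = 12870 / 9
     = 1,430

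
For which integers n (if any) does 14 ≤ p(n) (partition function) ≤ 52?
7, 8, 9, 10

Solution: Tabulating p(n) via p(n) = p(n−1) + p(n−2) − p(n−5) − p(n−7) + …: p(6)=11; p(7)=15; p(8)=22; p(9)=30; p(10)=42; p(11)=56. So valid n = 7, 8, 9, 10.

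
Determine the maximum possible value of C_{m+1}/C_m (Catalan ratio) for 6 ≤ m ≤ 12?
25/7

Working:
C_{m+1}/C_m = 2(2m+1)/(m+2), which increases with m. Maximum at m = 12: 2·25/14 = 25/7.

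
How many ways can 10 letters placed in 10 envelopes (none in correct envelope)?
Using D(n) = (n-1)[D(n-1) + D(n-2)]:
D(10) = (10-1) × [D(9) + D(8)]
      = 9 × [133496 + 14833]
      = 9 × 148329
      = 1,334,961
Final answer: 1,334,961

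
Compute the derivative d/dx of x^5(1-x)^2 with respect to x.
5x^4(1-x)^2 - 2x^5(1-x)^1

Reasoning: Product rule: 5x^{4}(1-x)^{2} + x^5·(-2)(1-x)^{1}.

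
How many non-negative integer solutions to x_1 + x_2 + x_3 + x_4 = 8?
165

Working:
C(8+4-1, 4-1) = 165.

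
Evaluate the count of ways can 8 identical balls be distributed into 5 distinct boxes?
495

Working:
C(8+5-1, 5-1) = C(12, 4) = 495.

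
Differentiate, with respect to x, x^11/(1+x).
Quotient rule: [11x^{10}(1+x) - x^11]/(1+x)².
Final answer: (11x^10(1+x) - x^11)/(1+x)²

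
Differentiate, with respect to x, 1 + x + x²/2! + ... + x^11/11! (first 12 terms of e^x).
1 + x + x²/2! + ... + x^10/10!

Solution: Differentiating term by term gives the first 11 terms of e^x.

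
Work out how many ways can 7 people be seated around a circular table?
720

Explanation: Circular arrangements: (7-1)! = 720.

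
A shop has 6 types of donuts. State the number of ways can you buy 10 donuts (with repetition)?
Stars and bars: C(10+6-1, 10) = C(15, 10) = 3,003.

Answer: 3,003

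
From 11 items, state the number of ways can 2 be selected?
C(11,2) = 11! / (2! × (11-2)!)
         = 11! / (2! × 9!)
         = 55

Answer: 55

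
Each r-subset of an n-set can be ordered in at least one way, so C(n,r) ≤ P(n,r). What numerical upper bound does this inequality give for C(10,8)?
1,814,400

Explanation: P(10,8) = 10·9·8·7·6·5·4·3 = 1,814,400, so C(10,8) ≤ 1,814,400. (The bound is loose by a factor of 8! = 40,320: C(10,8) = 1,814,400/40,320 = 45.)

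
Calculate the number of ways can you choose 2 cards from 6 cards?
15

Explanation: C(6,2) = 6! / (2! × (6-2)!)
         = 6! / (2! × 4!)
         = 15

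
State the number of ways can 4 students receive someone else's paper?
Using D(n) = (n-1)[D(n-1) + D(n-2)]:
D(4) = (4-1) × [D(3) + D(2)]
      = 3 × [2 + 1]
      = 3 × 3
      = 9
Final answer: 9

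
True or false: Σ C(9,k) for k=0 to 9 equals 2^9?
True
Binomial theorem: Σ C(9,k) = (1+1)^9 = 2^9 = 512; RHS 2^9 = 512.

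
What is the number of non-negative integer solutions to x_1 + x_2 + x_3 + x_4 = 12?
455
C(12+4-1, 4-1) = 455.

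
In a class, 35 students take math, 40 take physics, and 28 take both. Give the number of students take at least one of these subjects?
47

Explanation: |A∪B| = |A|+|B|-|A∩B| = 35+40-28 = 47.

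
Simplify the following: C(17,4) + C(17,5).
By Pascal's identity: C(18,5) = 8,568.

Answer: 8,568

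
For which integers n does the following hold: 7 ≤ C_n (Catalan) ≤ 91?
C_3=5; C_4=14; C_5=42; C_6=132. So valid n = 4, 5.
Final answer: 4, 5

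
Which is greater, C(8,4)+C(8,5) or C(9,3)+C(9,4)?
C(9,3)+C(9,4)

First=126, Second=210.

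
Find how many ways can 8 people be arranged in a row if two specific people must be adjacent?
Treat pair as unit: (8-1)! arrangements × 2 internal orders = 10,080.

Answer: 10,080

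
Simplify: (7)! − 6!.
4,320

(7)! − 6! = (7)·6! − 6! = (7−1)·6! = 6·6! = 4,320.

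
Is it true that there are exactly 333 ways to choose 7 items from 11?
False

Solution: C(11,7) = 330 ≠ 333.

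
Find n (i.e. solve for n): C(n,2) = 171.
C(n,2) = n(n−1)/2! is increasing in n, and n(n−1) = 2!·171 = 342 ≈ (n−0.5)^2 gives n ≈ 19.0. Check: C(17,2) = 136, C(18,2) = 153, C(19,2) = 171 ✓. So n = 19.
Final answer: 19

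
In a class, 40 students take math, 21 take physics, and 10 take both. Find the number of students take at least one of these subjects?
51
|A∪B| = |A|+|B|-|A∩B| = 40+21-10 = 51.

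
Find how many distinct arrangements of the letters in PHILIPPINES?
1,108,800

Working:
Word has 11 letters (P=3, H=1, I=3, L=1, N=1, E=1, S=1). Arrangements: 11!/Π(k!) = 1,108,800.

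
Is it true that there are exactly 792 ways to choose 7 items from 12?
True
C(12,7) = 792.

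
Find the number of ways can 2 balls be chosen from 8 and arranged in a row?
P(8,2) = 8!/(8-2)! = 56.
Final answer: 56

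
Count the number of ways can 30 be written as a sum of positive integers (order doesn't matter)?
5,604

Explanation: Pentagonal recurrence p(n) = p(n−1) + p(n−2) − p(n−5) − p(n−7) + …: p(30) = p(29) + p(28) − p(25) − p(23) + p(18) + p(15) − p(8) − p(4) = 4,565 + 3,718 − 1,958 − 1,255 + 385 + 176 − 22 − 5 = 5,604.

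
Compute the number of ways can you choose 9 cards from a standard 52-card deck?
3,679,075,400

Working:
C(52,9) = 3,679,075,400.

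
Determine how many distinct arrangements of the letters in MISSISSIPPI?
34,650

Reasoning: Word has 11 letters (M=1, I=4, S=4, P=2). Arrangements: 11!/Π(k!) = 34,650.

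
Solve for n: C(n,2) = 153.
18

C(n,2) = n(n−1)/2! is increasing in n, and n(n−1) = 2!·153 = 306 ≈ (n−0.5)^2 gives n ≈ 18.0. Check: C(16,2) = 120, C(17,2) = 136, C(18,2) = 153 ✓. So n = 18.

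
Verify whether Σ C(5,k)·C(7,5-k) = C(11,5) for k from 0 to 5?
False

Reasoning: Vandermonde's identity gives C(12,5) = 792; RHS C(11,5) = 462.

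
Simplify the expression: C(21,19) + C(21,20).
231

Solution: By Pascal's identity: C(22,20) = 231.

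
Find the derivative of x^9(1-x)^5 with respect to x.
9x^8(1-x)^5 - 5x^9(1-x)^4

Working:
Product rule: 9x^{8}(1-x)^{5} + x^9·(-5)(1-x)^{4}.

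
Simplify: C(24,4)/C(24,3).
21/4

Working:
C(n,k+1)/C(n,k) = (n−k)/(k+1). Here (24−3)/(3+1) = 21/4 = 21/4.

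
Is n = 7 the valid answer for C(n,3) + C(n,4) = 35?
No

Working:
C(7,3) + C(7,4) = 35 + 35 = 70, which does not equal 35.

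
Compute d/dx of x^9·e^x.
(9x^8 + x^9)e^x

Explanation: Product rule: d/dx[x^9]·e^x + x^9·d/dx[e^x] = 9x^{8}e^x + x^9e^x.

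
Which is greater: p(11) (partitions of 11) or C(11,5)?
C(11,5)

Explanation: Pentagonal recurrence p(n) = p(n−1) + p(n−2) − p(n−5) − p(n−7) + …: p(11) = p(10) + p(9) − p(6) − p(4) = 42 + 30 − 11 − 5 = 56; C(11,5) = 462.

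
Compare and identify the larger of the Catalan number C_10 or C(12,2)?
C_10

Reasoning: C_10 = C(20,10)/(10+1) = 184,756/11 = 16,796; C(12,2) = 66.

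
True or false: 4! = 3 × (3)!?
4! = 4 × 3! = 24, but 3 × 3! = 18.
Final answer: False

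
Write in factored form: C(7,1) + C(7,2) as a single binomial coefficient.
By Pascal's identity: C(7,1) + C(7,2) = C(8,2) = 28.

Answer: C(8,2)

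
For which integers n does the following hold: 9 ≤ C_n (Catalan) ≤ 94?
4, 5

Explanation: C_3=5; C_4=14; C_5=42; C_6=132. So valid n = 4, 5.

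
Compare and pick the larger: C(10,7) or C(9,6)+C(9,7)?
Equal
By Pascal's identity: C(10,7) = C(9,6)+C(9,7) = 120. Equal.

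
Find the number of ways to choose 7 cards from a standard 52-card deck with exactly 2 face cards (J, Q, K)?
43,428,528

Solution: 12 face cards and 40 non-face cards: C(12,2) × C(40,5) = 66 × 658,008 = 43,428,528.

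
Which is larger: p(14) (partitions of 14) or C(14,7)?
C(14,7)

Working:
Pentagonal recurrence p(n) = p(n−1) + p(n−2) − p(n−5) − p(n−7) + …: p(14) = p(13) + p(12) − p(9) − p(7) + p(2) = 101 + 77 − 30 − 15 + 2 = 135; C(14,7) = 3,432.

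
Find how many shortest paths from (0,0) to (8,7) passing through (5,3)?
1,960
To (5,3): C(8,5)=56. From there: C(7,3)=35. Total: 1,960.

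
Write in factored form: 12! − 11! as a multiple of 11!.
11 × 11! = 439,084,800
12! − 11! = 12·11! − 11! = (12 − 1)·11! = 11 × 11! = 439,084,800.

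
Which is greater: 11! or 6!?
11!

Working:
11!=39,916,800, 6!=720. 11! > 6!.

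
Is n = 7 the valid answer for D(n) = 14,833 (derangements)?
D(7) = (7-1)·[D(6) + D(5)] = 6·[265 + 44] = 1,854, which does not equal 14,833.

Answer: No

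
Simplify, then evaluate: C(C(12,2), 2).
2,145
C(12,2) = 66, then C(66, 2) = 2,145.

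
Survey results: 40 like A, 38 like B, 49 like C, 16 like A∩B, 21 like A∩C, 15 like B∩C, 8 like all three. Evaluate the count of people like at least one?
|A∪B∪C| = 40+38+49-16-21-15+8 = 83.
Final answer: 83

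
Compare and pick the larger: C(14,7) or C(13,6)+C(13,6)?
C(14,7)=3,432; C(13,6)+C(13,6)=1,716+1,716=3,432.
Final answer: Equal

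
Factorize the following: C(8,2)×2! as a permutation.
P(8,2)

C(8,2)×2! = [8!/(2!(6)!)]×2! = 8!/(6)! = P(8,2) = 56.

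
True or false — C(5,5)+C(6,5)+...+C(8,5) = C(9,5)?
Hockey stick identity gives Σ = C(9,6) = 84; RHS C(9,5) = 126.

Answer: False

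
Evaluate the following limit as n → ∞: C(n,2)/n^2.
1/2
C(n,2) ≈ n^2/2! for large n. Limit = 1/2! = 1/2.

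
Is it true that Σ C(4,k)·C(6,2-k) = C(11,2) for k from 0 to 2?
Vandermonde's identity gives C(10,2) = 45; RHS C(11,2) = 55.
Final answer: False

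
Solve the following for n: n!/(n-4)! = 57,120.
17

n!/(n-4)! = n×(n-1)×(n-2)×(n-3), a product of 4 consecutive integers ≈ (n−1.5)^4. 57,120^(1/4) + 1.5 ≈ 17.0; check n = 17: 17×16×15×14 = 57,120 ✓. So n = 17.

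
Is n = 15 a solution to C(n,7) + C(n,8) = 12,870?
C(15,7) + C(15,8) = 6,435 + 6,435 = 12,870, which equals 12,870.
Final answer: Yes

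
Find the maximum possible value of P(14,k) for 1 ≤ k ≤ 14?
P(14,k) increases in k, so maximum at k = 14: 14! = 87,178,291,200.
Final answer: 87,178,291,200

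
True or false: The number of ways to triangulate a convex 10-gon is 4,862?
False

Reasoning: Triangulations of a convex 10-gon are counted by the Catalan number C_8: C_8 = C(16,8)/(8+1) = 12,870/9 = 1,430.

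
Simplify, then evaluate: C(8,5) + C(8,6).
84

Working:
By Pascal's identity: C(9,6) = 84.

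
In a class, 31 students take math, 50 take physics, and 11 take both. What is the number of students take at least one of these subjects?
70
|A∪B| = |A|+|B|-|A∩B| = 31+50-11 = 70.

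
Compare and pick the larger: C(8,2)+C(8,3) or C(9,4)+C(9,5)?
C(9,4)+C(9,5)

First=84, Second=252.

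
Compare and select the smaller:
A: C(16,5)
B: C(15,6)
A

Solution: A=C(16,5)=4,368, B=C(15,6)=5,005.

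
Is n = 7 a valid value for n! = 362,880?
7! = 7·6! = 7·720 = 5,040, which does not equal 362,880.
Final answer: No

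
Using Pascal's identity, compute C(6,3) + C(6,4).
35

Reasoning: C(6,3) + C(6,4) = C(7,4) = 35.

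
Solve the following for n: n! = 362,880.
n! is strictly increasing. 7! = 5,040, 8! = 40,320, 9! = 362,880 ✓. So n = 9.
Final answer: 9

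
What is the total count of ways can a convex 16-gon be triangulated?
Using the Catalan number formula: C_n = C(2n, n) / (n+1)
C_14 = C(28, 14) / (14+1)
     = 40116600 / 15
     = 2,674,440
Final answer: 2,674,440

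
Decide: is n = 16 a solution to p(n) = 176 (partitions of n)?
Pentagonal recurrence p(n) = p(n−1) + p(n−2) − p(n−5) − p(n−7) + …: p(16) = p(15) + p(14) − p(11) − p(9) + p(4) + p(1) = 176 + 135 − 56 − 30 + 5 + 1 = 231, which does not equal 176.

Answer: No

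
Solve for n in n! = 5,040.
n! is strictly increasing. 5! = 120, 6! = 720, 7! = 5,040 ✓. So n = 7.
Final answer: 7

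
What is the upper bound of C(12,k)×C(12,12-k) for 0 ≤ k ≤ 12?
853,776

Explanation: C(12,k)·C(12,12-k) = C(12,k)², maximised at the centre k = 6: C(12,6)² = 853,776.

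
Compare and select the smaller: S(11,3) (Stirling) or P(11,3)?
P(11,3)

S(11,3) = 3·S(10,3) + S(10,2) = 3·9,330 + 511 = 28,501; P(11,3) = 990.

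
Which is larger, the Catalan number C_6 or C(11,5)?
C(11,5)
C_6 = C(12,6)/(6+1) = 924/7 = 132; C(11,5) = 462.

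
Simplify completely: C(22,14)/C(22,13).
9/14

Working:
C(n,k+1)/C(n,k) = (n−k)/(k+1). Here (22−13)/(13+1) = 9/14 = 9/14.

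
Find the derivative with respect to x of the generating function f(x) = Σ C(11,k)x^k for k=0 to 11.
Σ k·C(11,k)x^(k-1) for k=1 to 11

Term-by-term differentiation gives Σ k·C(11,k)x^{k-1} for k=1 to 11.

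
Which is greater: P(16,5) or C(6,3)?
P(16,5)

Working:
P(16,5)=524,160, C(6,3)=20.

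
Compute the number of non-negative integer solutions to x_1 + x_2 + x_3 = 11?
78
C(11+3-1, 3-1) = 78.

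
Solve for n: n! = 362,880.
9

Solution: n! is strictly increasing. 7! = 5,040, 8! = 40,320, 9! = 362,880 ✓. So n = 9.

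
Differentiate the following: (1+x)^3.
Using the power rule: d/dx (1+x)^3 = 3(1+x)^{2}.
Final answer: 3(1+x)^2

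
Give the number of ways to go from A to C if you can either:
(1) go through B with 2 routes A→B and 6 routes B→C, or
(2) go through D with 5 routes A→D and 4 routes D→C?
32

Explanation: Route via B: 2×6=12. Route via D: 5×4=20. Total: 32.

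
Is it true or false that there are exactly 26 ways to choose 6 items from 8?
C(8,6) = 28 ≠ 26.
Final answer: False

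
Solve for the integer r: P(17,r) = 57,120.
4

Reasoning: P(17,r) = 17·16·…·(17−r+1), a product of r factors. Multiplying down from 17: 17 = 17; 17·16 = 272; 17·16·15 = 4,080; 17·16·15·14 = 57,120 ✓ (4 factors). So r = 4.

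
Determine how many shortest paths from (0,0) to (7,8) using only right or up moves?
6,435

Choose 7 rights from 15 moves: C(15,7) = 6,435.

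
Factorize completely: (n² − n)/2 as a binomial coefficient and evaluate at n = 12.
C(n,2); C(12,2) = 66
(n² − n)/2 = n(n−1)/2 = C(n,2). At n = 12: C(12,2) = 66.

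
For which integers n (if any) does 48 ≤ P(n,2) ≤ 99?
8, 9, 10

Working:
P(7,2)=42; P(8,2)=56; P(9,2)=72; P(10,2)=90; P(11,2)=110. So valid n = 8, 9, 10.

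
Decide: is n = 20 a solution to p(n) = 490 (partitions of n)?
No

Reasoning: Pentagonal recurrence p(n) = p(n−1) + p(n−2) − p(n−5) − p(n−7) + …: p(20) = p(19) + p(18) − p(15) − p(13) + p(8) + p(5) = 490 + 385 − 176 − 101 + 22 + 7 = 627, which does not equal 490.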